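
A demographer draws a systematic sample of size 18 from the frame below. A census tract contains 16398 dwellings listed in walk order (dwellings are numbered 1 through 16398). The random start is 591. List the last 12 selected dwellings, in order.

6057, 6968, 7879, 8790, 9701, 10612, 11523, 12434, 13345, 14256, 15167, 16078

k = N/n = 16398/18 = 911
7th selection = 591 + 6×911 = 6057
8th: 6057 + 911 = 6968
9th: 6968 + 911 = 7879
10th: 7879 + 911 = 8790
11th: 8790 + 911 = 9701
12th: 9701 + 911 = 10612
13th: 10612 + 911 = 11523
14th: 11523 + 911 = 12434
15th: 12434 + 911 = 13345
16th: 13345 + 911 = 14256
17th: 14256 + 911 = 15167
18th: 15167 + 911 = 16078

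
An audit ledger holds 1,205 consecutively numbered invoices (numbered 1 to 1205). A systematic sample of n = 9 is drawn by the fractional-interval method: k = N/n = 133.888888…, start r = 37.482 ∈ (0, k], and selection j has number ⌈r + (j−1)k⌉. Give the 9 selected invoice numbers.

j=1: r + 0k = 37.482 → ⌈·⌉ = 38
j=2: r + 1k = 171.370888… → ⌈·⌉ = 172
j=3: r + 2k = 305.259777… → ⌈·⌉ = 306
j=4: r + 3k = 439.148666… → ⌈·⌉ = 440
j=5: r + 4k = 573.037555… → ⌈·⌉ = 574
j=6: r + 5k = 706.926444… → ⌈·⌉ = 707
j=7: r + 6k = 840.815333… → ⌈·⌉ = 841
j=8: r + 7k = 974.704222… → ⌈·⌉ = 975
j=9: r + 8k = 1108.593111… → ⌈·⌉ = 1109

38, 172, 306, 440, 574, 707, 841, 975, 1109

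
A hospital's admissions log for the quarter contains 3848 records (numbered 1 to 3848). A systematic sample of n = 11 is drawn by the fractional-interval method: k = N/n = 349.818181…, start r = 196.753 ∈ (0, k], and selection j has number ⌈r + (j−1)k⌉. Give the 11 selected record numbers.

197, 547, 897, 1247, 1597, 1946, 2296, 2646, 2996, 3346, 3695

j=1: r + 0k = 196.753 → ⌈·⌉ = 197
j=2: r + 1k = 546.571181… → ⌈·⌉ = 547
j=3: r + 2k = 896.389363… → ⌈·⌉ = 897
j=4: r + 3k = 1246.207545… → ⌈·⌉ = 1247
j=5: r + 4k = 1596.025727… → ⌈·⌉ = 1597
j=6: r + 5k = 1945.843909… → ⌈·⌉ = 1946
j=7: r + 6k = 2295.662090… → ⌈·⌉ = 2296
j=8: r + 7k = 2645.480272… → ⌈·⌉ = 2646
j=9: r + 8k = 2995.298454… → ⌈·⌉ = 2996
j=10: r + 9k = 3345.116636… → ⌈·⌉ = 3346
j=11: r + 10k = 3694.934818… → ⌈·⌉ = 3695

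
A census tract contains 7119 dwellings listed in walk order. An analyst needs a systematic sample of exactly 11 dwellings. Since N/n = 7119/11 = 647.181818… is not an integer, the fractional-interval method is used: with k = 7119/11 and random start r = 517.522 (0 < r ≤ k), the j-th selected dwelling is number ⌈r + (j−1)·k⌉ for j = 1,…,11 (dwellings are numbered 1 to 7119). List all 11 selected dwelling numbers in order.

j=1: r + 0k = 517.522 → ⌈·⌉ = 518
j=2: r + 1k = 1164.703818… → ⌈·⌉ = 1165
j=3: r + 2k = 1811.885636… → ⌈·⌉ = 1812
j=4: r + 3k = 2459.067454… → ⌈·⌉ = 2460
j=5: r + 4k = 3106.249272… → ⌈·⌉ = 3107
j=6: r + 5k = 3753.431090… → ⌈·⌉ = 3754
j=7: r + 6k = 4400.612909… → ⌈·⌉ = 4401
j=8: r + 7k = 5047.794727… → ⌈·⌉ = 5048
j=9: r + 8k = 5694.976545… → ⌈·⌉ = 5695
j=10: r + 9k = 6342.158363… → ⌈·⌉ = 6343
j=11: r + 10k = 6989.340181… → ⌈·⌉ = 6990

518, 1165, 1812, 2460, 3107, 3754, 4401, 5048, 5695, 6343, 6990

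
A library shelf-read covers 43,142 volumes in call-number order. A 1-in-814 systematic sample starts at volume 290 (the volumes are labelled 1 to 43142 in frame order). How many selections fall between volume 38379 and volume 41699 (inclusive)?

4

k = 814
First selection ≥ 38379: 290 + ⌈(38379−290)/814⌉·814 = 290 + 47×814 = 38548
Last selection ≤ 41699: 290 + ⌊(41699−290)/814⌋·814 = 290 + 50×814 = 40990
Count = 50 − 47 + 1 = 4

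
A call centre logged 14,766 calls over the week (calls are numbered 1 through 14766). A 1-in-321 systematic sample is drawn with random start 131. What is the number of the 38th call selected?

k = 321
38th selection = r + (38−1)·k = 131 + 37×321 = 131 + 11877 = 12008

12008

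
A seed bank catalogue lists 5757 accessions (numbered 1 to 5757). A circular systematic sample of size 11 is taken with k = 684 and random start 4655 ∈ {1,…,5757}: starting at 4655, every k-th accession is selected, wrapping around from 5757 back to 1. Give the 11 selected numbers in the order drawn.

Selection 1: 4655
Selection 2: 4655 + 684 = 5339
Selection 3: 5339 + 684 = 6023 → 6023 − 5757 = 266
Selection 4: 266 + 684 = 950
Selection 5: 950 + 684 = 1634
Selection 6: 1634 + 684 = 2318
Selection 7: 2318 + 684 = 3002
Selection 8: 3002 + 684 = 3686
Selection 9: 3686 + 684 = 4370
Selection 10: 4370 + 684 = 5054
Selection 11: 5054 + 684 = 5738

4655, 5339, 266, 950, 1634, 2318, 3002, 3686, 4370, 5054, 5738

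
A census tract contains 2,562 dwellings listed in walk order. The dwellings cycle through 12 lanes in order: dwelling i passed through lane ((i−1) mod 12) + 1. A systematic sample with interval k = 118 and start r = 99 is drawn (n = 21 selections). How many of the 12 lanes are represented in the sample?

Consecutive selections differ by k = 118, so their lane numbers differ by 118 mod 12 = 10.
gcd(118, 12) = 2, so the sample visits 12/2 = 6 distinct residues mod 12.
Start 99 is lane 3; the lanes hit are 1, 3, 5, 7, 9, 11.

6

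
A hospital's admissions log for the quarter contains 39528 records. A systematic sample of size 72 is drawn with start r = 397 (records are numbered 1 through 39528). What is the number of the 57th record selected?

k = 39528/72 = 549
57th selection = r + (57−1)·k = 397 + 56×549 = 397 + 30744 = 31141

31141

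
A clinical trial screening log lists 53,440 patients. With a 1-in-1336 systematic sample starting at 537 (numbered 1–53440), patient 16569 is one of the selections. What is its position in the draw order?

13

k = 1336
position = (16569 − 537)/1336 + 1 = 16032/1336 + 1 = 12 + 1 = 13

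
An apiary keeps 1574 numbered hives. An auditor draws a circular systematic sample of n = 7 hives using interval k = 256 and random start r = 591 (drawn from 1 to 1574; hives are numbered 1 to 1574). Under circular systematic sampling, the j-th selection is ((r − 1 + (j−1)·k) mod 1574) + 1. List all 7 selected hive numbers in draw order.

Selection 1: 591
Selection 2: 591 + 256 = 847
Selection 3: 847 + 256 = 1103
Selection 4: 1103 + 256 = 1359
Selection 5: 1359 + 256 = 1615 → 1615 − 1574 = 41
Selection 6: 41 + 256 = 297
Selection 7: 297 + 256 = 553

591, 847, 1103, 1359, 41, 297, 553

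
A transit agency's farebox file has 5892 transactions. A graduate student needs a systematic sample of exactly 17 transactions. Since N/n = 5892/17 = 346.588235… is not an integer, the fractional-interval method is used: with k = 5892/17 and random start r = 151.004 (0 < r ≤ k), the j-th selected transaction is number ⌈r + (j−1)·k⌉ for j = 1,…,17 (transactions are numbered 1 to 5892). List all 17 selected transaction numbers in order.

152, 498, 845, 1191, 1538, 1884, 2231, 2578, 2924, 3271, 3617, 3964, 4311, 4657, 5004, 5350, 5697

j=1: r + 0k = 151.004 → ⌈·⌉ = 152
j=2: r + 1k = 497.592235… → ⌈·⌉ = 498
j=3: r + 2k = 844.180470… → ⌈·⌉ = 845
j=4: r + 3k = 1190.768705… → ⌈·⌉ = 1191
j=5: r + 4k = 1537.356941… → ⌈·⌉ = 1538
j=6: r + 5k = 1883.945176… → ⌈·⌉ = 1884
j=7: r + 6k = 2230.533411… → ⌈·⌉ = 2231
j=8: r + 7k = 2577.121647… → ⌈·⌉ = 2578
j=9: r + 8k = 2923.709882… → ⌈·⌉ = 2924
j=10: r + 9k = 3270.298117… → ⌈·⌉ = 3271
j=11: r + 10k = 3616.886352… → ⌈·⌉ = 3617
j=12: r + 11k = 3963.474588… → ⌈·⌉ = 3964
j=13: r + 12k = 4310.062823… → ⌈·⌉ = 4311
j=14: r + 13k = 4656.651058… → ⌈·⌉ = 4657
j=15: r + 14k = 5003.239294… → ⌈·⌉ = 5004
j=16: r + 15k = 5349.827529… → ⌈·⌉ = 5350
j=17: r + 16k = 5696.415764… → ⌈·⌉ = 5697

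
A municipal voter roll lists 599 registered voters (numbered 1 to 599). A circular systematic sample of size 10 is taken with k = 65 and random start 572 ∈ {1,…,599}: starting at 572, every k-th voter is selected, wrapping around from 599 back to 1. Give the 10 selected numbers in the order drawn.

Selection 1: 572
Selection 2: 572 + 65 = 637 → 637 − 599 = 38
Selection 3: 38 + 65 = 103
Selection 4: 103 + 65 = 168
Selection 5: 168 + 65 = 233
Selection 6: 233 + 65 = 298
Selection 7: 298 + 65 = 363
Selection 8: 363 + 65 = 428
Selection 9: 428 + 65 = 493
Selection 10: 493 + 65 = 558

572, 38, 103, 168, 233, 298, 363, 428, 493, 558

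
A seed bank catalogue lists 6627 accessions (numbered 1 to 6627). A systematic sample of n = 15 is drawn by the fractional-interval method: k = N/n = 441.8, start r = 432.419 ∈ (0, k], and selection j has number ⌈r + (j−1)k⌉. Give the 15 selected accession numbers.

j=1: r + 0k = 432.419 → ⌈·⌉ = 433
j=2: r + 1k = 874.219 → ⌈·⌉ = 875
j=3: r + 2k = 1316.019 → ⌈·⌉ = 1317
j=4: r + 3k = 1757.819 → ⌈·⌉ = 1758
j=5: r + 4k = 2199.619 → ⌈·⌉ = 2200
j=6: r + 5k = 2641.419 → ⌈·⌉ = 2642
j=7: r + 6k = 3083.219 → ⌈·⌉ = 3084
j=8: r + 7k = 3525.019 → ⌈·⌉ = 3526
j=9: r + 8k = 3966.819 → ⌈·⌉ = 3967
j=10: r + 9k = 4408.619 → ⌈·⌉ = 4409
j=11: r + 10k = 4850.419 → ⌈·⌉ = 4851
j=12: r + 11k = 5292.219 → ⌈·⌉ = 5293
j=13: r + 12k = 5734.019 → ⌈·⌉ = 5735
j=14: r + 13k = 6175.819 → ⌈·⌉ = 6176
j=15: r + 14k = 6617.619 → ⌈·⌉ = 6618

433, 875, 1317, 1758, 2200, 2642, 3084, 3526, 3967, 4409, 4851, 5293, 5735, 6176, 6618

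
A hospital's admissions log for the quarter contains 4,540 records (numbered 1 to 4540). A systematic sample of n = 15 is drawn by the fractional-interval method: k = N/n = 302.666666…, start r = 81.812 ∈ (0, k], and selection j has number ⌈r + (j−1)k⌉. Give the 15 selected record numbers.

j=1: r + 0k = 81.812 → ⌈·⌉ = 82
j=2: r + 1k = 384.478666… → ⌈·⌉ = 385
j=3: r + 2k = 687.145333… → ⌈·⌉ = 688
j=4: r + 3k = 989.812 → ⌈·⌉ = 990
j=5: r + 4k = 1292.478666… → ⌈·⌉ = 1293
j=6: r + 5k = 1595.145333… → ⌈·⌉ = 1596
j=7: r + 6k = 1897.812 → ⌈·⌉ = 1898
j=8: r + 7k = 2200.478666… → ⌈·⌉ = 2201
j=9: r + 8k = 2503.145333… → ⌈·⌉ = 2504
j=10: r + 9k = 2805.812 → ⌈·⌉ = 2806
j=11: r + 10k = 3108.478666… → ⌈·⌉ = 3109
j=12: r + 11k = 3411.145333… → ⌈·⌉ = 3412
j=13: r + 12k = 3713.812 → ⌈·⌉ = 3714
j=14: r + 13k = 4016.478666… → ⌈·⌉ = 4017
j=15: r + 14k = 4319.145333… → ⌈·⌉ = 4320

82, 385, 688, 990, 1293, 1596, 1898, 2201, 2504, 2806, 3109, 3412, 3714, 4017, 4320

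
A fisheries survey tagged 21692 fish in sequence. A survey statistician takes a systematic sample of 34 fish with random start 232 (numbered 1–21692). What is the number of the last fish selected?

21286

k = 21692/34 = 638
34th selection = r + (34−1)·k = 232 + 33×638 = 232 + 21054 = 21286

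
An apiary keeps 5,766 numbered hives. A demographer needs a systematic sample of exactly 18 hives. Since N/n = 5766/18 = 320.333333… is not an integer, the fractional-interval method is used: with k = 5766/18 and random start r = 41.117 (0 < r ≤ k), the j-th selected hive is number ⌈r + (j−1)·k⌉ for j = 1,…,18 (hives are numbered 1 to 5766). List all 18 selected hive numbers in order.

42, 362, 682, 1003, 1323, 1643, 1964, 2284, 2604, 2925, 3245, 3565, 3886, 4206, 4526, 4847, 5167, 5487

j=1: r + 0k = 41.117 → ⌈·⌉ = 42
j=2: r + 1k = 361.450333… → ⌈·⌉ = 362
j=3: r + 2k = 681.783666… → ⌈·⌉ = 682
j=4: r + 3k = 1002.117 → ⌈·⌉ = 1003
j=5: r + 4k = 1322.450333… → ⌈·⌉ = 1323
j=6: r + 5k = 1642.783666… → ⌈·⌉ = 1643
j=7: r + 6k = 1963.117 → ⌈·⌉ = 1964
j=8: r + 7k = 2283.450333… → ⌈·⌉ = 2284
j=9: r + 8k = 2603.783666… → ⌈·⌉ = 2604
j=10: r + 9k = 2924.117 → ⌈·⌉ = 2925
j=11: r + 10k = 3244.450333… → ⌈·⌉ = 3245
j=12: r + 11k = 3564.783666… → ⌈·⌉ = 3565
j=13: r + 12k = 3885.117 → ⌈·⌉ = 3886
j=14: r + 13k = 4205.450333… → ⌈·⌉ = 4206
j=15: r + 14k = 4525.783666… → ⌈·⌉ = 4526
j=16: r + 15k = 4846.117 → ⌈·⌉ = 4847
j=17: r + 16k = 5166.450333… → ⌈·⌉ = 5167
j=18: r + 17k = 5486.783666… → ⌈·⌉ = 5487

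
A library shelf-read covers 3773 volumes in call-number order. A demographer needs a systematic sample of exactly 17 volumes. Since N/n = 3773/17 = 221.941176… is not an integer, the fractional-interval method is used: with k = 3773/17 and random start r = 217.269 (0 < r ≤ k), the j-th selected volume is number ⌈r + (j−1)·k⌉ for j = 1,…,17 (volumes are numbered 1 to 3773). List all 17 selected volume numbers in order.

218, 440, 662, 884, 1106, 1327, 1549, 1771, 1993, 2215, 2437, 2659, 2881, 3103, 3325, 3547, 3769

j=1: r + 0k = 217.269 → ⌈·⌉ = 218
j=2: r + 1k = 439.210176… → ⌈·⌉ = 440
j=3: r + 2k = 661.151352… → ⌈·⌉ = 662
j=4: r + 3k = 883.092529… → ⌈·⌉ = 884
j=5: r + 4k = 1105.033705… → ⌈·⌉ = 1106
j=6: r + 5k = 1326.974882… → ⌈·⌉ = 1327
j=7: r + 6k = 1548.916058… → ⌈·⌉ = 1549
j=8: r + 7k = 1770.857235… → ⌈·⌉ = 1771
j=9: r + 8k = 1992.798411… → ⌈·⌉ = 1993
j=10: r + 9k = 2214.739588… → ⌈·⌉ = 2215
j=11: r + 10k = 2436.680764… → ⌈·⌉ = 2437
j=12: r + 11k = 2658.621941… → ⌈·⌉ = 2659
j=13: r + 12k = 2880.563117… → ⌈·⌉ = 2881
j=14: r + 13k = 3102.504294… → ⌈·⌉ = 3103
j=15: r + 14k = 3324.445470… → ⌈·⌉ = 3325
j=16: r + 15k = 3546.386647… → ⌈·⌉ = 3547
j=17: r + 16k = 3768.327823… → ⌈·⌉ = 3769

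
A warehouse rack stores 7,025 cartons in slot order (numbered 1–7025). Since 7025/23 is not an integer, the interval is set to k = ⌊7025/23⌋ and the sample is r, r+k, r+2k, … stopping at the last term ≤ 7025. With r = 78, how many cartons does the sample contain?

23

k = ⌊7025/23⌋ = 305
Achieved size = ⌊(7025 − 78)/305⌋ + 1 = ⌊6947/305⌋ + 1 = 22 + 1 = 23
(last selection: 78 + 22×305 = 6788 ≤ 7025; next would be 7093 > 7025)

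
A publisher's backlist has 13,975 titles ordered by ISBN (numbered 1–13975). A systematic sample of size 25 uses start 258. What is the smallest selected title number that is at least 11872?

11997

k = 13975/25 = 559
Steps past start: ⌈(11872 − 258)/559⌉ = ⌈11614/559⌉ = 21
Selected title: 258 + 21×559 = 11997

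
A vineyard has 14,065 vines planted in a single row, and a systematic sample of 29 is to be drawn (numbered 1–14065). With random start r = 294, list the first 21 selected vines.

294, 779, 1264, 1749, 2234, 2719, 3204, 3689, 4174, 4659, 5144, 5629, 6114, 6599, 7084, 7569, 8054, 8539, 9024, 9509, 9994

k = N/n = 14065/29 = 485
vine 1: 294
vine 2: 294 + 485 = 779
vine 3: 779 + 485 = 1264
vine 4: 1264 + 485 = 1749
vine 5: 1749 + 485 = 2234
vine 6: 2234 + 485 = 2719
vine 7: 2719 + 485 = 3204
vine 8: 3204 + 485 = 3689
vine 9: 3689 + 485 = 4174
vine 10: 4174 + 485 = 4659
vine 11: 4659 + 485 = 5144
vine 12: 5144 + 485 = 5629
vine 13: 5629 + 485 = 6114
vine 14: 6114 + 485 = 6599
vine 15: 6599 + 485 = 7084
vine 16: 7084 + 485 = 7569
vine 17: 7569 + 485 = 8054
vine 18: 8054 + 485 = 8539
vine 19: 8539 + 485 = 9024
vine 20: 9024 + 485 = 9509
vine 21: 9509 + 485 = 9994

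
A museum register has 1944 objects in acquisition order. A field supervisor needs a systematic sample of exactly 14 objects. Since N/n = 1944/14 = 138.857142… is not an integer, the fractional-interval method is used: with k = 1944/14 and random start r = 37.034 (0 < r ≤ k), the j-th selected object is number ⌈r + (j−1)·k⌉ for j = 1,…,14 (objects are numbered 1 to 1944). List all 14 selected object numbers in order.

38, 176, 315, 454, 593, 732, 871, 1010, 1148, 1287, 1426, 1565, 1704, 1843

j=1: r + 0k = 37.034 → ⌈·⌉ = 38
j=2: r + 1k = 175.891142… → ⌈·⌉ = 176
j=3: r + 2k = 314.748285… → ⌈·⌉ = 315
j=4: r + 3k = 453.605428… → ⌈·⌉ = 454
j=5: r + 4k = 592.462571… → ⌈·⌉ = 593
j=6: r + 5k = 731.319714… → ⌈·⌉ = 732
j=7: r + 6k = 870.176857… → ⌈·⌉ = 871
j=8: r + 7k = 1009.034 → ⌈·⌉ = 1010
j=9: r + 8k = 1147.891142… → ⌈·⌉ = 1148
j=10: r + 9k = 1286.748285… → ⌈·⌉ = 1287
j=11: r + 10k = 1425.605428… → ⌈·⌉ = 1426
j=12: r + 11k = 1564.462571… → ⌈·⌉ = 1565
j=13: r + 12k = 1703.319714… → ⌈·⌉ = 1704
j=14: r + 13k = 1842.176857… → ⌈·⌉ = 1843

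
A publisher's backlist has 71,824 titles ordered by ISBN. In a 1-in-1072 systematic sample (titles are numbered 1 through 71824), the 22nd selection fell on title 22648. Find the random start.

136

k = 1072
r = 22648 − (22−1)×1072 = 22648 − 22512 = 136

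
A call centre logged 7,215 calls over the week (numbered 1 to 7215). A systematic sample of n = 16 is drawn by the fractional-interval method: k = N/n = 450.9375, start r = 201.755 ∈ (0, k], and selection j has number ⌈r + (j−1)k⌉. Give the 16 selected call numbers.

202, 653, 1104, 1555, 2006, 2457, 2908, 3359, 3810, 4261, 4712, 5163, 5614, 6064, 6515, 6966

j=1: r + 0k = 201.755 → ⌈·⌉ = 202
j=2: r + 1k = 652.6925 → ⌈·⌉ = 653
j=3: r + 2k = 1103.63 → ⌈·⌉ = 1104
j=4: r + 3k = 1554.5675 → ⌈·⌉ = 1555
j=5: r + 4k = 2005.505 → ⌈·⌉ = 2006
j=6: r + 5k = 2456.4425 → ⌈·⌉ = 2457
j=7: r + 6k = 2907.38 → ⌈·⌉ = 2908
j=8: r + 7k = 3358.3175 → ⌈·⌉ = 3359
j=9: r + 8k = 3809.255 → ⌈·⌉ = 3810
j=10: r + 9k = 4260.1925 → ⌈·⌉ = 4261
j=11: r + 10k = 4711.13 → ⌈·⌉ = 4712
j=12: r + 11k = 5162.0675 → ⌈·⌉ = 5163
j=13: r + 12k = 5613.005 → ⌈·⌉ = 5614
j=14: r + 13k = 6063.9425 → ⌈·⌉ = 6064
j=15: r + 14k = 6514.88 → ⌈·⌉ = 6515
j=16: r + 15k = 6965.8175 → ⌈·⌉ = 6966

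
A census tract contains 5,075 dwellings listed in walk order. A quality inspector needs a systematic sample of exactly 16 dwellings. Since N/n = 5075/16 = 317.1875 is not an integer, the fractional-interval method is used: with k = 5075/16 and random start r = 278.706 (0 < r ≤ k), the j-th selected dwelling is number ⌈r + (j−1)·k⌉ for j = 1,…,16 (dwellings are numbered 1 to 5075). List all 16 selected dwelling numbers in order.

279, 596, 914, 1231, 1548, 1865, 2182, 2500, 2817, 3134, 3451, 3768, 4085, 4403, 4720, 5037

j=1: r + 0k = 278.706 → ⌈·⌉ = 279
j=2: r + 1k = 595.8935 → ⌈·⌉ = 596
j=3: r + 2k = 913.081 → ⌈·⌉ = 914
j=4: r + 3k = 1230.2685 → ⌈·⌉ = 1231
j=5: r + 4k = 1547.456 → ⌈·⌉ = 1548
j=6: r + 5k = 1864.6435 → ⌈·⌉ = 1865
j=7: r + 6k = 2181.831 → ⌈·⌉ = 2182
j=8: r + 7k = 2499.0185 → ⌈·⌉ = 2500
j=9: r + 8k = 2816.206 → ⌈·⌉ = 2817
j=10: r + 9k = 3133.3935 → ⌈·⌉ = 3134
j=11: r + 10k = 3450.581 → ⌈·⌉ = 3451
j=12: r + 11k = 3767.7685 → ⌈·⌉ = 3768
j=13: r + 12k = 4084.956 → ⌈·⌉ = 4085
j=14: r + 13k = 4402.1435 → ⌈·⌉ = 4403
j=15: r + 14k = 4719.331 → ⌈·⌉ = 4720
j=16: r + 15k = 5036.5185 → ⌈·⌉ = 5037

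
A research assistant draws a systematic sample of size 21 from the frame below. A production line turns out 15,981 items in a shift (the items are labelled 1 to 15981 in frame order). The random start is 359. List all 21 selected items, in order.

359, 1120, 1881, 2642, 3403, 4164, 4925, 5686, 6447, 7208, 7969, 8730, 9491, 10252, 11013, 11774, 12535, 13296, 14057, 14818, 15579

k = N/n = 15981/21 = 761
item 1: 359
item 2: 359 + 761 = 1120
item 3: 1120 + 761 = 1881
item 4: 1881 + 761 = 2642
item 5: 2642 + 761 = 3403
item 6: 3403 + 761 = 4164
item 7: 4164 + 761 = 4925
item 8: 4925 + 761 = 5686
item 9: 5686 + 761 = 6447
item 10: 6447 + 761 = 7208
item 11: 7208 + 761 = 7969
item 12: 7969 + 761 = 8730
item 13: 8730 + 761 = 9491
item 14: 9491 + 761 = 10252
item 15: 10252 + 761 = 11013
item 16: 11013 + 761 = 11774
item 17: 11774 + 761 = 12535
item 18: 12535 + 761 = 13296
item 19: 13296 + 761 = 14057
item 20: 14057 + 761 = 14818
item 21: 14818 + 761 = 15579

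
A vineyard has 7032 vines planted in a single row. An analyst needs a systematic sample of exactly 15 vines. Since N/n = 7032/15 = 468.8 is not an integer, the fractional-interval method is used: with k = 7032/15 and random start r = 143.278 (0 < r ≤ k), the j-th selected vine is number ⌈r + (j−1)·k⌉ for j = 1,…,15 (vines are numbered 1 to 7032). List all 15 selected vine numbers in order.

144, 613, 1081, 1550, 2019, 2488, 2957, 3425, 3894, 4363, 4832, 5301, 5769, 6238, 6707

j=1: r + 0k = 143.278 → ⌈·⌉ = 144
j=2: r + 1k = 612.078 → ⌈·⌉ = 613
j=3: r + 2k = 1080.878 → ⌈·⌉ = 1081
j=4: r + 3k = 1549.678 → ⌈·⌉ = 1550
j=5: r + 4k = 2018.478 → ⌈·⌉ = 2019
j=6: r + 5k = 2487.278 → ⌈·⌉ = 2488
j=7: r + 6k = 2956.078 → ⌈·⌉ = 2957
j=8: r + 7k = 3424.878 → ⌈·⌉ = 3425
j=9: r + 8k = 3893.678 → ⌈·⌉ = 3894
j=10: r + 9k = 4362.478 → ⌈·⌉ = 4363
j=11: r + 10k = 4831.278 → ⌈·⌉ = 4832
j=12: r + 11k = 5300.078 → ⌈·⌉ = 5301
j=13: r + 12k = 5768.878 → ⌈·⌉ = 5769
j=14: r + 13k = 6237.678 → ⌈·⌉ = 6238
j=15: r + 14k = 6706.478 → ⌈·⌉ = 6707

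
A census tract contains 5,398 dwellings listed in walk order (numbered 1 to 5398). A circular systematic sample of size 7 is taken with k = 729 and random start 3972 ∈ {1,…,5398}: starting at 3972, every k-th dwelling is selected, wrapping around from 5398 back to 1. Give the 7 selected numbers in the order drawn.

Selection 1: 3972
Selection 2: 3972 + 729 = 4701
Selection 3: 4701 + 729 = 5430 → 5430 − 5398 = 32
Selection 4: 32 + 729 = 761
Selection 5: 761 + 729 = 1490
Selection 6: 1490 + 729 = 2219
Selection 7: 2219 + 729 = 2948

3972, 4701, 32, 761, 1490, 2219, 2948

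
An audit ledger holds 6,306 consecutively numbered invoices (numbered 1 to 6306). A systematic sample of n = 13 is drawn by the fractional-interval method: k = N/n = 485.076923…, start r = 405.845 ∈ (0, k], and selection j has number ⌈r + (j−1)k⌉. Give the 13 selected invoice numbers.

406, 891, 1376, 1862, 2347, 2832, 3317, 3802, 4287, 4772, 5257, 5742, 6227

j=1: r + 0k = 405.845 → ⌈·⌉ = 406
j=2: r + 1k = 890.921923… → ⌈·⌉ = 891
j=3: r + 2k = 1375.998846… → ⌈·⌉ = 1376
j=4: r + 3k = 1861.075769… → ⌈·⌉ = 1862
j=5: r + 4k = 2346.152692… → ⌈·⌉ = 2347
j=6: r + 5k = 2831.229615… → ⌈·⌉ = 2832
j=7: r + 6k = 3316.306538… → ⌈·⌉ = 3317
j=8: r + 7k = 3801.383461… → ⌈·⌉ = 3802
j=9: r + 8k = 4286.460384… → ⌈·⌉ = 4287
j=10: r + 9k = 4771.537307… → ⌈·⌉ = 4772
j=11: r + 10k = 5256.614230… → ⌈·⌉ = 5257
j=12: r + 11k = 5741.691153… → ⌈·⌉ = 5742
j=13: r + 12k = 6226.768076… → ⌈·⌉ = 6227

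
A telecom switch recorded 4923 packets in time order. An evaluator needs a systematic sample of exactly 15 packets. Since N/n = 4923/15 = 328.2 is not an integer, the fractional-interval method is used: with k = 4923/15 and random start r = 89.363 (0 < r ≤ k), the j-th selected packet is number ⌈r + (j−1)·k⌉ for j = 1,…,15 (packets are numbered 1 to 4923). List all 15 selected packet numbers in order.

90, 418, 746, 1074, 1403, 1731, 2059, 2387, 2715, 3044, 3372, 3700, 4028, 4356, 4685

j=1: r + 0k = 89.363 → ⌈·⌉ = 90
j=2: r + 1k = 417.563 → ⌈·⌉ = 418
j=3: r + 2k = 745.763 → ⌈·⌉ = 746
j=4: r + 3k = 1073.963 → ⌈·⌉ = 1074
j=5: r + 4k = 1402.163 → ⌈·⌉ = 1403
j=6: r + 5k = 1730.363 → ⌈·⌉ = 1731
j=7: r + 6k = 2058.563 → ⌈·⌉ = 2059
j=8: r + 7k = 2386.763 → ⌈·⌉ = 2387
j=9: r + 8k = 2714.963 → ⌈·⌉ = 2715
j=10: r + 9k = 3043.163 → ⌈·⌉ = 3044
j=11: r + 10k = 3371.363 → ⌈·⌉ = 3372
j=12: r + 11k = 3699.563 → ⌈·⌉ = 3700
j=13: r + 12k = 4027.763 → ⌈·⌉ = 4028
j=14: r + 13k = 4355.963 → ⌈·⌉ = 4356
j=15: r + 14k = 4684.163 → ⌈·⌉ = 4685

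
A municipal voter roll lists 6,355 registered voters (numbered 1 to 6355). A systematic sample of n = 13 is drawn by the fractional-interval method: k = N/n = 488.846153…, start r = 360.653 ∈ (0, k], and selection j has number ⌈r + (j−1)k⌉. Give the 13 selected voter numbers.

j=1: r + 0k = 360.653 → ⌈·⌉ = 361
j=2: r + 1k = 849.499153… → ⌈·⌉ = 850
j=3: r + 2k = 1338.345307… → ⌈·⌉ = 1339
j=4: r + 3k = 1827.191461… → ⌈·⌉ = 1828
j=5: r + 4k = 2316.037615… → ⌈·⌉ = 2317
j=6: r + 5k = 2804.883769… → ⌈·⌉ = 2805
j=7: r + 6k = 3293.729923… → ⌈·⌉ = 3294
j=8: r + 7k = 3782.576076… → ⌈·⌉ = 3783
j=9: r + 8k = 4271.422230… → ⌈·⌉ = 4272
j=10: r + 9k = 4760.268384… → ⌈·⌉ = 4761
j=11: r + 10k = 5249.114538… → ⌈·⌉ = 5250
j=12: r + 11k = 5737.960692… → ⌈·⌉ = 5738
j=13: r + 12k = 6226.806846… → ⌈·⌉ = 6227

361, 850, 1339, 1828, 2317, 2805, 3294, 3783, 4272, 4761, 5250, 5738, 6227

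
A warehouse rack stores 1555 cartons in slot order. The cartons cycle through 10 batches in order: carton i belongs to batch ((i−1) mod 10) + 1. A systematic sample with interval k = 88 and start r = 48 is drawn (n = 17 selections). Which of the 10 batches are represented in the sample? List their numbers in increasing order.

Consecutive selections differ by k = 88, so their batch numbers differ by 88 mod 10 = 8.
gcd(88, 10) = 2, so the sample visits 10/2 = 5 distinct residues mod 10.
Start 48 is batch 8; the batches hit are 2, 4, 6, 8, 10.

2, 4, 6, 8, 10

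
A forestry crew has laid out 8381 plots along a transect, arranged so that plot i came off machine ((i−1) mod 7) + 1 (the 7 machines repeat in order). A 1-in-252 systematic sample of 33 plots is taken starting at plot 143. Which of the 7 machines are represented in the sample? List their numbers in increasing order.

3

Consecutive selections differ by k = 252, so their machine numbers differ by 252 mod 7 = 0.
gcd(252, 7) = 7, so the sample visits 7/7 = 1 distinct residues mod 7.
Start 143 is machine 3; the machines hit are 3.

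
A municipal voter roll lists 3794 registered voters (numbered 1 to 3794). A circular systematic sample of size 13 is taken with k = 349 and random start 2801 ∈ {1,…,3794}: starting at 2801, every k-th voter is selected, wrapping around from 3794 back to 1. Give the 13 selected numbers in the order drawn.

Selection 1: 2801
Selection 2: 2801 + 349 = 3150
Selection 3: 3150 + 349 = 3499
Selection 4: 3499 + 349 = 3848 → 3848 − 3794 = 54
Selection 5: 54 + 349 = 403
Selection 6: 403 + 349 = 752
Selection 7: 752 + 349 = 1101
Selection 8: 1101 + 349 = 1450
Selection 9: 1450 + 349 = 1799
Selection 10: 1799 + 349 = 2148
Selection 11: 2148 + 349 = 2497
Selection 12: 2497 + 349 = 2846
Selection 13: 2846 + 349 = 3195

2801, 3150, 3499, 54, 403, 752, 1101, 1450, 1799, 2148, 2497, 2846, 3195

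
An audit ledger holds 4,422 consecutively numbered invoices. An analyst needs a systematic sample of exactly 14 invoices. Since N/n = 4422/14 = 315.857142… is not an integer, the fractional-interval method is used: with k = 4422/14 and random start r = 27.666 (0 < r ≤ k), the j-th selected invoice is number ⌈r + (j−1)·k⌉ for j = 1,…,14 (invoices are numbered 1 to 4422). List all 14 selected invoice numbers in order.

28, 344, 660, 976, 1292, 1607, 1923, 2239, 2555, 2871, 3187, 3503, 3818, 4134

j=1: r + 0k = 27.666 → ⌈·⌉ = 28
j=2: r + 1k = 343.523142… → ⌈·⌉ = 344
j=3: r + 2k = 659.380285… → ⌈·⌉ = 660
j=4: r + 3k = 975.237428… → ⌈·⌉ = 976
j=5: r + 4k = 1291.094571… → ⌈·⌉ = 1292
j=6: r + 5k = 1606.951714… → ⌈·⌉ = 1607
j=7: r + 6k = 1922.808857… → ⌈·⌉ = 1923
j=8: r + 7k = 2238.666 → ⌈·⌉ = 2239
j=9: r + 8k = 2554.523142… → ⌈·⌉ = 2555
j=10: r + 9k = 2870.380285… → ⌈·⌉ = 2871
j=11: r + 10k = 3186.237428… → ⌈·⌉ = 3187
j=12: r + 11k = 3502.094571… → ⌈·⌉ = 3503
j=13: r + 12k = 3817.951714… → ⌈·⌉ = 3818
j=14: r + 13k = 4133.808857… → ⌈·⌉ = 4134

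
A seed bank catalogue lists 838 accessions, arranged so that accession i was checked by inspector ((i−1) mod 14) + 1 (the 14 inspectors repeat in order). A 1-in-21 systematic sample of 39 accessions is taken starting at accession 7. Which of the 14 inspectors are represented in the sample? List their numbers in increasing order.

7, 14

Consecutive selections differ by k = 21, so their inspector numbers differ by 21 mod 14 = 7.
gcd(21, 14) = 7, so the sample visits 14/7 = 2 distinct residues mod 14.
Start 7 is inspector 7; the inspectors hit are 7, 14.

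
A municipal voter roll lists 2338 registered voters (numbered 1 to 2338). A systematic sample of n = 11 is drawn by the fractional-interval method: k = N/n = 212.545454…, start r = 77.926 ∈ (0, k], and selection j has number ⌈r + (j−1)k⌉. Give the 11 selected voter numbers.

j=1: r + 0k = 77.926 → ⌈·⌉ = 78
j=2: r + 1k = 290.471454… → ⌈·⌉ = 291
j=3: r + 2k = 503.016909… → ⌈·⌉ = 504
j=4: r + 3k = 715.562363… → ⌈·⌉ = 716
j=5: r + 4k = 928.107818… → ⌈·⌉ = 929
j=6: r + 5k = 1140.653272… → ⌈·⌉ = 1141
j=7: r + 6k = 1353.198727… → ⌈·⌉ = 1354
j=8: r + 7k = 1565.744181… → ⌈·⌉ = 1566
j=9: r + 8k = 1778.289636… → ⌈·⌉ = 1779
j=10: r + 9k = 1990.835090… → ⌈·⌉ = 1991
j=11: r + 10k = 2203.380545… → ⌈·⌉ = 2204

78, 291, 504, 716, 929, 1141, 1354, 1566, 1779, 1991, 2204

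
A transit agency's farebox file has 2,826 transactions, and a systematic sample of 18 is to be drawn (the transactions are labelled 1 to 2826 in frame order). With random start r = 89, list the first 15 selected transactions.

k = N/n = 2826/18 = 157
transaction 1: 89
transaction 2: 89 + 157 = 246
transaction 3: 246 + 157 = 403
transaction 4: 403 + 157 = 560
transaction 5: 560 + 157 = 717
transaction 6: 717 + 157 = 874
transaction 7: 874 + 157 = 1031
transaction 8: 1031 + 157 = 1188
transaction 9: 1188 + 157 = 1345
transaction 10: 1345 + 157 = 1502
transaction 11: 1502 + 157 = 1659
transaction 12: 1659 + 157 = 1816
transaction 13: 1816 + 157 = 1973
transaction 14: 1973 + 157 = 2130
transaction 15: 2130 + 157 = 2287

89, 246, 403, 560, 717, 874, 1031, 1188, 1345, 1502, 1659, 1816, 1973, 2130, 2287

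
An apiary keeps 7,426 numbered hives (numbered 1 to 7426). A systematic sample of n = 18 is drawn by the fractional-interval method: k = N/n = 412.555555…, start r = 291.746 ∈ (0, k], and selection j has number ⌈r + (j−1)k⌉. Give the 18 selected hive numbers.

292, 705, 1117, 1530, 1942, 2355, 2768, 3180, 3593, 4005, 4418, 4830, 5243, 5655, 6068, 6481, 6893, 7306

j=1: r + 0k = 291.746 → ⌈·⌉ = 292
j=2: r + 1k = 704.301555… → ⌈·⌉ = 705
j=3: r + 2k = 1116.857111… → ⌈·⌉ = 1117
j=4: r + 3k = 1529.412666… → ⌈·⌉ = 1530
j=5: r + 4k = 1941.968222… → ⌈·⌉ = 1942
j=6: r + 5k = 2354.523777… → ⌈·⌉ = 2355
j=7: r + 6k = 2767.079333… → ⌈·⌉ = 2768
j=8: r + 7k = 3179.634888… → ⌈·⌉ = 3180
j=9: r + 8k = 3592.190444… → ⌈·⌉ = 3593
j=10: r + 9k = 4004.746 → ⌈·⌉ = 4005
j=11: r + 10k = 4417.301555… → ⌈·⌉ = 4418
j=12: r + 11k = 4829.857111… → ⌈·⌉ = 4830
j=13: r + 12k = 5242.412666… → ⌈·⌉ = 5243
j=14: r + 13k = 5654.968222… → ⌈·⌉ = 5655
j=15: r + 14k = 6067.523777… → ⌈·⌉ = 6068
j=16: r + 15k = 6480.079333… → ⌈·⌉ = 6481
j=17: r + 16k = 6892.634888… → ⌈·⌉ = 6893
j=18: r + 17k = 7305.190444… → ⌈·⌉ = 7306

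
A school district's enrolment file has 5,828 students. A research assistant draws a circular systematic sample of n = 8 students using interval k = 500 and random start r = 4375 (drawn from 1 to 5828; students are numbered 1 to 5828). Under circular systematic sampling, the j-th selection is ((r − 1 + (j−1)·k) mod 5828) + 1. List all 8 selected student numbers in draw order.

4375, 4875, 5375, 47, 547, 1047, 1547, 2047

Selection 1: 4375
Selection 2: 4375 + 500 = 4875
Selection 3: 4875 + 500 = 5375
Selection 4: 5375 + 500 = 5875 → 5875 − 5828 = 47
Selection 5: 47 + 500 = 547
Selection 6: 547 + 500 = 1047
Selection 7: 1047 + 500 = 1547
Selection 8: 1547 + 500 = 2047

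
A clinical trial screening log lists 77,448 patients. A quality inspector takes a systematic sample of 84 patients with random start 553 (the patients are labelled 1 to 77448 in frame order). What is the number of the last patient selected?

77079

k = 77448/84 = 922
84th selection = r + (84−1)·k = 553 + 83×922 = 553 + 76526 = 77079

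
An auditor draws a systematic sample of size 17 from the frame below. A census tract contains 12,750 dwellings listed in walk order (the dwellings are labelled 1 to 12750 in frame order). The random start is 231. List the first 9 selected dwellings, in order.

k = N/n = 12750/17 = 750
dwelling 1: 231
dwelling 2: 231 + 750 = 981
dwelling 3: 981 + 750 = 1731
dwelling 4: 1731 + 750 = 2481
dwelling 5: 2481 + 750 = 3231
dwelling 6: 3231 + 750 = 3981
dwelling 7: 3981 + 750 = 4731
dwelling 8: 4731 + 750 = 5481
dwelling 9: 5481 + 750 = 6231

231, 981, 1731, 2481, 3231, 3981, 4731, 5481, 6231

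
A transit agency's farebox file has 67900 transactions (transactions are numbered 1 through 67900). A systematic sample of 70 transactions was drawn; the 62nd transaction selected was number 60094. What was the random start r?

k = 67900/70 = 970
r = 60094 − (62−1)×970 = 60094 − 59170 = 924

924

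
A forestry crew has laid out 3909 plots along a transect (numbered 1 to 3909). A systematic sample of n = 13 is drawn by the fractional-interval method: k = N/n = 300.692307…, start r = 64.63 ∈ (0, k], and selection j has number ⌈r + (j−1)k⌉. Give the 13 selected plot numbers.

65, 366, 667, 967, 1268, 1569, 1869, 2170, 2471, 2771, 3072, 3373, 3673

j=1: r + 0k = 64.63 → ⌈·⌉ = 65
j=2: r + 1k = 365.322307… → ⌈·⌉ = 366
j=3: r + 2k = 666.014615… → ⌈·⌉ = 667
j=4: r + 3k = 966.706923… → ⌈·⌉ = 967
j=5: r + 4k = 1267.399230… → ⌈·⌉ = 1268
j=6: r + 5k = 1568.091538… → ⌈·⌉ = 1569
j=7: r + 6k = 1868.783846… → ⌈·⌉ = 1869
j=8: r + 7k = 2169.476153… → ⌈·⌉ = 2170
j=9: r + 8k = 2470.168461… → ⌈·⌉ = 2471
j=10: r + 9k = 2770.860769… → ⌈·⌉ = 2771
j=11: r + 10k = 3071.553076… → ⌈·⌉ = 3072
j=12: r + 11k = 3372.245384… → ⌈·⌉ = 3373
j=13: r + 12k = 3672.937692… → ⌈·⌉ = 3673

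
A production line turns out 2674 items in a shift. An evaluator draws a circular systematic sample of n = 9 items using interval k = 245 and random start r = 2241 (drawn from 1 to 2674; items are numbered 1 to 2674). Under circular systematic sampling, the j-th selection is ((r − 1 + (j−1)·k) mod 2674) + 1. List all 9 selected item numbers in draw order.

2241, 2486, 57, 302, 547, 792, 1037, 1282, 1527

Selection 1: 2241
Selection 2: 2241 + 245 = 2486
Selection 3: 2486 + 245 = 2731 → 2731 − 2674 = 57
Selection 4: 57 + 245 = 302
Selection 5: 302 + 245 = 547
Selection 6: 547 + 245 = 792
Selection 7: 792 + 245 = 1037
Selection 8: 1037 + 245 = 1282
Selection 9: 1282 + 245 = 1527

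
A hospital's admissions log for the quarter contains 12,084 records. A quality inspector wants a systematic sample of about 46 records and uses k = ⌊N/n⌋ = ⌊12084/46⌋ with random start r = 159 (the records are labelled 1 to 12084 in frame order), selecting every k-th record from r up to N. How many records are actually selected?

k = ⌊12084/46⌋ = 262
Achieved size = ⌊(12084 − 159)/262⌋ + 1 = ⌊11925/262⌋ + 1 = 45 + 1 = 46
(last selection: 159 + 45×262 = 11949 ≤ 12084; next would be 12211 > 12084)

46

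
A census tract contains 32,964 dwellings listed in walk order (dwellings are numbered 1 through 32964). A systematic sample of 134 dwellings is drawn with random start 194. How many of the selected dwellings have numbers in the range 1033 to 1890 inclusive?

3

k = 32964/134 = 246
First selection ≥ 1033: 194 + ⌈(1033−194)/246⌉·246 = 194 + 4×246 = 1178
Last selection ≤ 1890: 194 + ⌊(1890−194)/246⌋·246 = 194 + 6×246 = 1670
Count = 6 − 4 + 1 = 3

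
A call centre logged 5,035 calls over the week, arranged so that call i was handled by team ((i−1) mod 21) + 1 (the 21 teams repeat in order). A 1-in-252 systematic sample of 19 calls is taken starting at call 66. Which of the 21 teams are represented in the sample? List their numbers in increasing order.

3

Consecutive selections differ by k = 252, so their team numbers differ by 252 mod 21 = 0.
gcd(252, 21) = 21, so the sample visits 21/21 = 1 distinct residues mod 21.
Start 66 is team 3; the teams hit are 3.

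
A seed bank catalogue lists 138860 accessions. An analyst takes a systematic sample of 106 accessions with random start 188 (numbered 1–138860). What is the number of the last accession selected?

137738

k = 138860/106 = 1310
106th selection = r + (106−1)·k = 188 + 105×1310 = 188 + 137550 = 137738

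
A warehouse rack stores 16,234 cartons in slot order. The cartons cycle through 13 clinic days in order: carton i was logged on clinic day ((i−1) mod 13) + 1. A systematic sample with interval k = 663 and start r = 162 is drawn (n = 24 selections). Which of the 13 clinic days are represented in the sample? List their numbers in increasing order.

Consecutive selections differ by k = 663, so their clinic day numbers differ by 663 mod 13 = 0.
gcd(663, 13) = 13, so the sample visits 13/13 = 1 distinct residues mod 13.
Start 162 is clinic day 6; the clinic days hit are 6.

6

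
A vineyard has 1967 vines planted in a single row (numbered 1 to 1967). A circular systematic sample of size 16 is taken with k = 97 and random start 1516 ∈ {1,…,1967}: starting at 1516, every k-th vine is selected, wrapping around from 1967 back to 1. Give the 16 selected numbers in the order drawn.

Selection 1: 1516
Selection 2: 1516 + 97 = 1613
Selection 3: 1613 + 97 = 1710
Selection 4: 1710 + 97 = 1807
Selection 5: 1807 + 97 = 1904
Selection 6: 1904 + 97 = 2001 → 2001 − 1967 = 34
Selection 7: 34 + 97 = 131
Selection 8: 131 + 97 = 228
Selection 9: 228 + 97 = 325
Selection 10: 325 + 97 = 422
Selection 11: 422 + 97 = 519
Selection 12: 519 + 97 = 616
Selection 13: 616 + 97 = 713
Selection 14: 713 + 97 = 810
Selection 15: 810 + 97 = 907
Selection 16: 907 + 97 = 1004

1516, 1613, 1710, 1807, 1904, 34, 131, 228, 325, 422, 519, 616, 713, 810, 907, 1004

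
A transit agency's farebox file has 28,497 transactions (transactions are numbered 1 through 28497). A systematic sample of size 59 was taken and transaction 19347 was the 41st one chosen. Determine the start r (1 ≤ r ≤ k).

k = 28497/59 = 483
r = 19347 − (41−1)×483 = 19347 − 19320 = 27

27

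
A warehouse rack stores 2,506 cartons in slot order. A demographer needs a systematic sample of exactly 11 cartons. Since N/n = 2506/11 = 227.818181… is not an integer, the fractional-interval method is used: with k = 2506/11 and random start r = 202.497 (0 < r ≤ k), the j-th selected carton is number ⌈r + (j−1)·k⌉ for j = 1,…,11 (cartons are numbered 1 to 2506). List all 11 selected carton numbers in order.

203, 431, 659, 886, 1114, 1342, 1570, 1798, 2026, 2253, 2481

j=1: r + 0k = 202.497 → ⌈·⌉ = 203
j=2: r + 1k = 430.315181… → ⌈·⌉ = 431
j=3: r + 2k = 658.133363… → ⌈·⌉ = 659
j=4: r + 3k = 885.951545… → ⌈·⌉ = 886
j=5: r + 4k = 1113.769727… → ⌈·⌉ = 1114
j=6: r + 5k = 1341.587909… → ⌈·⌉ = 1342
j=7: r + 6k = 1569.406090… → ⌈·⌉ = 1570
j=8: r + 7k = 1797.224272… → ⌈·⌉ = 1798
j=9: r + 8k = 2025.042454… → ⌈·⌉ = 2026
j=10: r + 9k = 2252.860636… → ⌈·⌉ = 2253
j=11: r + 10k = 2480.678818… → ⌈·⌉ = 2481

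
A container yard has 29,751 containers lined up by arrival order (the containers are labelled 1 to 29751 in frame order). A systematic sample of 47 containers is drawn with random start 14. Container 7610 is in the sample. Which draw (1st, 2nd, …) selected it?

13

k = 29751/47 = 633
position = (7610 − 14)/633 + 1 = 7596/633 + 1 = 12 + 1 = 13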